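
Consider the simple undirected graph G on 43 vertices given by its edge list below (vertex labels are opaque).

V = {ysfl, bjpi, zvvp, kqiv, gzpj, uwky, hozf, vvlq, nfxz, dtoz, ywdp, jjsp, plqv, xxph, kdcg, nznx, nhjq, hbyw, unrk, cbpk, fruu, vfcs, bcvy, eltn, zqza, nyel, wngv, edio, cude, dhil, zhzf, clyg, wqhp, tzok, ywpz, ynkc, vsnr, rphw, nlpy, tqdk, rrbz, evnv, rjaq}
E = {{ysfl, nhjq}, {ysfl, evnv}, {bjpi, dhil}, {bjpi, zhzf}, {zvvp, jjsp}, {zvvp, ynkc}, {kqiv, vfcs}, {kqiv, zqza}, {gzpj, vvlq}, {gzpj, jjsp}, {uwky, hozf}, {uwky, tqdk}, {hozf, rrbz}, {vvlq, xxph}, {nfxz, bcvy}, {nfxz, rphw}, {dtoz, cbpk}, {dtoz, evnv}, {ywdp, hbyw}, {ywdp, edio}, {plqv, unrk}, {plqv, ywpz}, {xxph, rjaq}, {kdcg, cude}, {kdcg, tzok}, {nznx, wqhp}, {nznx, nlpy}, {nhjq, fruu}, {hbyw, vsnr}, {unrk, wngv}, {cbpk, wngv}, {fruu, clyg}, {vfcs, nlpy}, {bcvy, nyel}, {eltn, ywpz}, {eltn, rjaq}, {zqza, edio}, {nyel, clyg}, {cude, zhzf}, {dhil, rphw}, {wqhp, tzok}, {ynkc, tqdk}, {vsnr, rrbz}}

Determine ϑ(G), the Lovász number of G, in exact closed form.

43*cos(pi/43)/(cos(pi/43) + 1)

Vertex bcvy has 2 neighbors: nfxz, nyel.
Vertex bjpi has 2 neighbors: dhil, zhzf.
deg(cbpk) = 2; N(cbpk) = {dtoz, wngv}.
N(xxph) = {vvlq, rjaq}, |N(xxph)| = 2.
43-vertex 2-regular graph: connected 2-regular on 43 ⇒ C_{43}.
Distinct eigenvalues (to 3 d.p.): [2.0, 1.979, 1.915, 1.811, 1.668, 1.49, 1.279, 1.042, 0.782, 0.506, 0.219, -0.073, -0.363, -0.646, -0.914, -1.164, -1.388, -1.583, -1.744, -1.868, -1.952, -1.995].
ϑ = −N·λ_min/(λ_max−λ_min) = −43·(-2*cos(pi/43))/(2−(-2*cos(pi/43))) = 43*cos(pi/43)/(cos(pi/43) + 1).
= 21.471283746… (decimal).
α=21, χ(Ḡ)=22; ϑ=43*cos(pi/43)/(cos(pi/43) + 1) lies between (both strict).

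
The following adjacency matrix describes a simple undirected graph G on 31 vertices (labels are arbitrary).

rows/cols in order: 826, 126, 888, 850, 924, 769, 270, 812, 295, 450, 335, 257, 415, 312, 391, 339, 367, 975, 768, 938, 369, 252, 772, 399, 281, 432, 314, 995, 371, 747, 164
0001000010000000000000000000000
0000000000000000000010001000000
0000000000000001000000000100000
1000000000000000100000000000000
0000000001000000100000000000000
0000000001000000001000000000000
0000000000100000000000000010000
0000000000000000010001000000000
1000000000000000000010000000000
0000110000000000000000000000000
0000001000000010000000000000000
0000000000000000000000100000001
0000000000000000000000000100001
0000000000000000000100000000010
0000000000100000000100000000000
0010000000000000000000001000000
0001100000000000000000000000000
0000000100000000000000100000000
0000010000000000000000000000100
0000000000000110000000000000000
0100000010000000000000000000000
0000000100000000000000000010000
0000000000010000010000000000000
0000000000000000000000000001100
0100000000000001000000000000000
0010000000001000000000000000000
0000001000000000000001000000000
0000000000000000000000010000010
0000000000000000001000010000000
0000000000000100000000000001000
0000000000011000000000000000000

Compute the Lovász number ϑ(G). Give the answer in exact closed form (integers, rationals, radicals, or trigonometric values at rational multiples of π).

31*cos(pi/31)/(cos(pi/31) + 1)

Vertex 367 has 2 neighbors: 850, 924.
Vertex 126 has 2 neighbors: 369, 281.
Vertex 850 has 2 neighbors: 826, 367.
Vertex 450 has 2 neighbors: 924, 769.
31-vertex 2-regular graph: a single 31-cycle (edge-transitive).
spec(A) ≈ [2.0, 1.95906, 1.837916, 1.641527, 1.377934, 1.057928, 0.694611, 0.302856, -0.101298, -0.501305, -0.880788, -1.224212, -1.517516, -1.748693, -1.908279, -1.989739] (distinct, 6 d.p.).
Lovász (edge-transitive): ϑ = −31·(-2*cos(pi/31))/((2)−(-2*cos(pi/31))) = 31*cos(pi/31)/(cos(pi/31) + 1).
Numerically 15.460135.
α=15, χ(Ḡ)=16; ϑ=31*cos(pi/31)/(cos(pi/31) + 1) lies between (both strict).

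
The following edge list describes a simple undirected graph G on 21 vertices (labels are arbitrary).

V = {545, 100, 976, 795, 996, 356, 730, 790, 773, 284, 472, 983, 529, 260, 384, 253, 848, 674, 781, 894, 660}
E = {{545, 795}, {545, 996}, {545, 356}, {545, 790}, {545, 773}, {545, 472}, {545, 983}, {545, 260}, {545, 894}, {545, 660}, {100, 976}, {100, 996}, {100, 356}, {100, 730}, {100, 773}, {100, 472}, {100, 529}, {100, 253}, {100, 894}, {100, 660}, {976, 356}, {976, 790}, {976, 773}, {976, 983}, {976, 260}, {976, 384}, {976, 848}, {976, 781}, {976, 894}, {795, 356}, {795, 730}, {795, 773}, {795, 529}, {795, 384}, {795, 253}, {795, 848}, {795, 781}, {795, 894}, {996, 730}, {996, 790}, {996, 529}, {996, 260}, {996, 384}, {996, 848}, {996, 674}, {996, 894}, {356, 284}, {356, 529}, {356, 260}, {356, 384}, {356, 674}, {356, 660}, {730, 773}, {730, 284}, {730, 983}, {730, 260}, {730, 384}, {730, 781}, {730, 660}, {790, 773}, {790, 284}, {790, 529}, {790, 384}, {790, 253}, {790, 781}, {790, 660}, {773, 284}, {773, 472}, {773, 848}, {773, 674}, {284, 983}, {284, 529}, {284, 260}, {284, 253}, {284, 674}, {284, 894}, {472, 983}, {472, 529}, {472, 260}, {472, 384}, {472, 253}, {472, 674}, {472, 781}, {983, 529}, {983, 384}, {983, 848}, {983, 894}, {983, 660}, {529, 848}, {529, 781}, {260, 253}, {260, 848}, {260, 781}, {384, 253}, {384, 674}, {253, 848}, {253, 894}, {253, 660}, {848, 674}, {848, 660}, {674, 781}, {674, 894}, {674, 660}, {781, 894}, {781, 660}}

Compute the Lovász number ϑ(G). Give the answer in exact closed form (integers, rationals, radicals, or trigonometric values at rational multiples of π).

6

Vertex 253 has 10 neighbors: 100, 795, 790, 284, 472, 260, 384, 848, 894, 660.
N(384) = {976, 795, 996, 356, 730, 790, 472, 983, 253, 674}, |N(384)| = 10.
N(660) = {545, 100, 356, 730, 790, 983, 253, 848, 674, 781}, |N(660)| = 10.
Vertex 356 has 10 neighbors: 545, 100, 976, 795, 284, 529, 260, 384, 674, 660.
Regular of degree 10 on 21 vertices: Kneser-type, 2-subsets of [7].
The 3 distinct eigenvalues: [10.0, 1.0, -4.0].
ϑ = −N·λ_min/(λ_max−λ_min) = −21·(-4)/(10−(-4)) = 6.
Numerically 6.000000000.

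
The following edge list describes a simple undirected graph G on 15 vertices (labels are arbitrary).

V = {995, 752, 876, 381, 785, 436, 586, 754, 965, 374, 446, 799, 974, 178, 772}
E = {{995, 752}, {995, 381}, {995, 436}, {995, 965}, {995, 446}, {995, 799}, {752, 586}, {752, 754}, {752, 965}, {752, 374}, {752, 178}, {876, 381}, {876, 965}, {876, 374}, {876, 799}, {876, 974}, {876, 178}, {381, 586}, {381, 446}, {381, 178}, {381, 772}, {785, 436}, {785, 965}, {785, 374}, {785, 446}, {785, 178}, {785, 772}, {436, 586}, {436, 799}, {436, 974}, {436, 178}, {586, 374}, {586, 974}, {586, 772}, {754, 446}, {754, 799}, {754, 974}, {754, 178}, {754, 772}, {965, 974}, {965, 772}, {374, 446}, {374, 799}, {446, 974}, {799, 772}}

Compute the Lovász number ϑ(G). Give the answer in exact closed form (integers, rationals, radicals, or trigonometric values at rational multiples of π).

5

Vertex 799 has 6 neighbors: 995, 876, 436, 754, 374, 772.
Vertex 785 has 6 neighbors: 436, 965, 374, 446, 178, 772.
deg(995) = 6; N(995) = {752, 381, 436, 965, 446, 799}.
Vertex 446 has 6 neighbors: 995, 381, 785, 754, 374, 974.
15-vertex 6-regular graph: this is K(6,2), the Kneser graph.
The 3 distinct eigenvalues: [6.0, 1.0, -3.0].
ϑ = −N·λ_min/(λ_max−λ_min) = −15·(-3)/(6−(-3)) = 5.
Numerically 5.000000.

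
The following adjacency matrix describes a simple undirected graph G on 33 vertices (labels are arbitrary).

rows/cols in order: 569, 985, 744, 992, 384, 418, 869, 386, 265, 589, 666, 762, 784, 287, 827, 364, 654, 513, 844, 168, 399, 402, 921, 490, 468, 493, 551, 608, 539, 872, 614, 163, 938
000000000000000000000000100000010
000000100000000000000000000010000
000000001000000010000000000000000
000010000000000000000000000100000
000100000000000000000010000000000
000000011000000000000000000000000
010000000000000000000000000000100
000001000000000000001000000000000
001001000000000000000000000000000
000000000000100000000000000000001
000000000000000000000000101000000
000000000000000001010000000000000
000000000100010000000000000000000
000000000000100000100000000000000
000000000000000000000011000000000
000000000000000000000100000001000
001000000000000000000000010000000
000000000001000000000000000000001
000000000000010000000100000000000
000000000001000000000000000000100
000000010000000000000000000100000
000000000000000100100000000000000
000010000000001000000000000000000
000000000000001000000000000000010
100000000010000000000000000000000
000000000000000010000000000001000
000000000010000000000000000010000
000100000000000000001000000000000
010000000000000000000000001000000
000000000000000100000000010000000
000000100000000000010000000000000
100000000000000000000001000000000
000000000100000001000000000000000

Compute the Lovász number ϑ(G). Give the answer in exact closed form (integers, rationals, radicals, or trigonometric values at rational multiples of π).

N(265) = {744, 418}, |N(265)| = 2.
N(872) = {364, 493}, |N(872)| = 2.
N(938) = {589, 513}, |N(938)| = 2.
N(402) = {364, 844}, |N(402)| = 2.
33-vertex 2-regular graph: a single 33-cycle (edge-transitive).
The 17 distinct eigenvalues: [2.0, 1.9639, 1.8567, 1.6825, 1.4475, 1.1601, 0.8308, 0.4715, 0.0952, -0.2846, -0.6541, -1.0, -1.3097, -1.5721, -1.7777, -1.919, -1.9909].
Lovász (edge-transitive): ϑ = −33·(-2*cos(pi/33))/((2)−(-2*cos(pi/33))) = 33*cos(pi/33)/(cos(pi/33) + 1).
Numerically 16.46256.
Sandwich: α(G)=16 ≤ ϑ(G)=33*cos(pi/33)/(cos(pi/33) + 1) ≤ χ(Ḡ)=17 (both strict).

33*cos(pi/33)/(cos(pi/33) + 1)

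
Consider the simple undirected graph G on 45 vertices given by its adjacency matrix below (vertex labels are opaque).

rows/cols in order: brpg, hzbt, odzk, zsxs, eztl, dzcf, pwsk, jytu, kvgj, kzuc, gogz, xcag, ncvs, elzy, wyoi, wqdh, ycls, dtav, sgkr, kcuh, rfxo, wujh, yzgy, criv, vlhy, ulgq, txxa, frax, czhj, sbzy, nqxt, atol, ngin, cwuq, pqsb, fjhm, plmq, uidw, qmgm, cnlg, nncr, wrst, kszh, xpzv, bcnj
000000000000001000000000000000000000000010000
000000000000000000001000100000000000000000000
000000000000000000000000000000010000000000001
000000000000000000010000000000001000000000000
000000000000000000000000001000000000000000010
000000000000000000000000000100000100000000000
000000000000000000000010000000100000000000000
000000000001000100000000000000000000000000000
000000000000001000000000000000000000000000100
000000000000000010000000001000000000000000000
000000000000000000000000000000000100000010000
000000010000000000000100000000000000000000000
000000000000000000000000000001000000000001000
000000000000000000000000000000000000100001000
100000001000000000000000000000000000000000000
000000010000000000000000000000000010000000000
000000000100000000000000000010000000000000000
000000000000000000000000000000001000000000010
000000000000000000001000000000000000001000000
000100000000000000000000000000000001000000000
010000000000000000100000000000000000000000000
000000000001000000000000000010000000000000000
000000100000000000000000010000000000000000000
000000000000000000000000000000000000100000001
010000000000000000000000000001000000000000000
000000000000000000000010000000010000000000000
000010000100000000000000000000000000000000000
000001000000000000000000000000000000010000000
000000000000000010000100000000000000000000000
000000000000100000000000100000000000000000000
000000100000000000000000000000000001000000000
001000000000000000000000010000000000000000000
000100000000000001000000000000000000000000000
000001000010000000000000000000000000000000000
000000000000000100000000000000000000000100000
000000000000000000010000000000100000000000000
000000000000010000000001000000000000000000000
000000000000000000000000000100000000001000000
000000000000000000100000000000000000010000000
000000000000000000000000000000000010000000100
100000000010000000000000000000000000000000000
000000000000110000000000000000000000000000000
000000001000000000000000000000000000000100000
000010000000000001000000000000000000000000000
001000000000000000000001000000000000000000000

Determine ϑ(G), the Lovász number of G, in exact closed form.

45*cos(pi/45)/(cos(pi/45) + 1)

Vertex uidw has 2 neighbors: frax, qmgm.
N(jytu) = {xcag, wqdh}, |N(jytu)| = 2.
deg(plmq) = 2; N(plmq) = {elzy, criv}.
deg(xcag) = 2; N(xcag) = {jytu, wujh}.
2-regular, N=45; this is C_{45}, the 45-cycle.
A has 23 distinct eigenvalues ≈ [2.0, 1.9805, 1.9225, 1.8271, 1.6961, 1.5321, 1.3383, 1.1184, 0.8767, 0.618, 0.3473, 0.0698, -0.2091, -0.4838, -0.7492, -1.0, -1.2313, -1.4387, -1.618, -1.7659, -1.8794, -1.9563, -1.9951].
With N=45: ϑ(G) = 45·(-(-1)*2*cos(pi/45))/(2−(-2*cos(pi/45))) = 45*cos(pi/45)/(cos(pi/45) + 1).
≈ 22.4726 (to 4 d.p.).
α=22, χ(Ḡ)=23; ϑ=45*cos(pi/45)/(cos(pi/45) + 1) lies between (both strict).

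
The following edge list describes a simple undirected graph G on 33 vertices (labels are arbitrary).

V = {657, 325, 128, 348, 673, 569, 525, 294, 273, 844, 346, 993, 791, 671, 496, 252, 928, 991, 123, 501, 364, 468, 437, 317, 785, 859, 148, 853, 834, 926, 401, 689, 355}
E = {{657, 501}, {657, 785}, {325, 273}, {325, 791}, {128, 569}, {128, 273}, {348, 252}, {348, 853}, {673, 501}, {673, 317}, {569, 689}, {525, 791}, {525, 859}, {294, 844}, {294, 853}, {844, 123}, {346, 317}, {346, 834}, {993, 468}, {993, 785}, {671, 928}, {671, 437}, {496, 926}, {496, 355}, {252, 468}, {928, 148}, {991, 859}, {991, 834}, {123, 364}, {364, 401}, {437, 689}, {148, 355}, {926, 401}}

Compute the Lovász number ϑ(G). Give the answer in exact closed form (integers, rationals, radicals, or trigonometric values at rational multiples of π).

33*cos(pi/33)/(cos(pi/33) + 1)

Vertex 496 has 2 neighbors: 926, 355.
deg(346) = 2; N(346) = {317, 834}.
Vertex 991 has 2 neighbors: 859, 834.
N(689) = {569, 437}, |N(689)| = 2.
deg(v) = 2 for all v (|V|=33); a single 33-cycle (edge-transitive).
A has 17 distinct eigenvalues ≈ [2.0, 1.964, 1.857, 1.683, 1.447, 1.16, 0.831, 0.472, 0.095, -0.285, -0.654, -1.0, -1.31, -1.572, -1.778, -1.919, -1.991].
With N=33: ϑ(G) = 33·(-(-1)*2*cos(pi/33))/(2−(-2*cos(pi/33))) = 33*cos(pi/33)/(cos(pi/33) + 1).
ϑ(G) ≈ 16.462559.
α=16, χ(Ḡ)=17; ϑ=33*cos(pi/33)/(cos(pi/33) + 1) lies between (both strict).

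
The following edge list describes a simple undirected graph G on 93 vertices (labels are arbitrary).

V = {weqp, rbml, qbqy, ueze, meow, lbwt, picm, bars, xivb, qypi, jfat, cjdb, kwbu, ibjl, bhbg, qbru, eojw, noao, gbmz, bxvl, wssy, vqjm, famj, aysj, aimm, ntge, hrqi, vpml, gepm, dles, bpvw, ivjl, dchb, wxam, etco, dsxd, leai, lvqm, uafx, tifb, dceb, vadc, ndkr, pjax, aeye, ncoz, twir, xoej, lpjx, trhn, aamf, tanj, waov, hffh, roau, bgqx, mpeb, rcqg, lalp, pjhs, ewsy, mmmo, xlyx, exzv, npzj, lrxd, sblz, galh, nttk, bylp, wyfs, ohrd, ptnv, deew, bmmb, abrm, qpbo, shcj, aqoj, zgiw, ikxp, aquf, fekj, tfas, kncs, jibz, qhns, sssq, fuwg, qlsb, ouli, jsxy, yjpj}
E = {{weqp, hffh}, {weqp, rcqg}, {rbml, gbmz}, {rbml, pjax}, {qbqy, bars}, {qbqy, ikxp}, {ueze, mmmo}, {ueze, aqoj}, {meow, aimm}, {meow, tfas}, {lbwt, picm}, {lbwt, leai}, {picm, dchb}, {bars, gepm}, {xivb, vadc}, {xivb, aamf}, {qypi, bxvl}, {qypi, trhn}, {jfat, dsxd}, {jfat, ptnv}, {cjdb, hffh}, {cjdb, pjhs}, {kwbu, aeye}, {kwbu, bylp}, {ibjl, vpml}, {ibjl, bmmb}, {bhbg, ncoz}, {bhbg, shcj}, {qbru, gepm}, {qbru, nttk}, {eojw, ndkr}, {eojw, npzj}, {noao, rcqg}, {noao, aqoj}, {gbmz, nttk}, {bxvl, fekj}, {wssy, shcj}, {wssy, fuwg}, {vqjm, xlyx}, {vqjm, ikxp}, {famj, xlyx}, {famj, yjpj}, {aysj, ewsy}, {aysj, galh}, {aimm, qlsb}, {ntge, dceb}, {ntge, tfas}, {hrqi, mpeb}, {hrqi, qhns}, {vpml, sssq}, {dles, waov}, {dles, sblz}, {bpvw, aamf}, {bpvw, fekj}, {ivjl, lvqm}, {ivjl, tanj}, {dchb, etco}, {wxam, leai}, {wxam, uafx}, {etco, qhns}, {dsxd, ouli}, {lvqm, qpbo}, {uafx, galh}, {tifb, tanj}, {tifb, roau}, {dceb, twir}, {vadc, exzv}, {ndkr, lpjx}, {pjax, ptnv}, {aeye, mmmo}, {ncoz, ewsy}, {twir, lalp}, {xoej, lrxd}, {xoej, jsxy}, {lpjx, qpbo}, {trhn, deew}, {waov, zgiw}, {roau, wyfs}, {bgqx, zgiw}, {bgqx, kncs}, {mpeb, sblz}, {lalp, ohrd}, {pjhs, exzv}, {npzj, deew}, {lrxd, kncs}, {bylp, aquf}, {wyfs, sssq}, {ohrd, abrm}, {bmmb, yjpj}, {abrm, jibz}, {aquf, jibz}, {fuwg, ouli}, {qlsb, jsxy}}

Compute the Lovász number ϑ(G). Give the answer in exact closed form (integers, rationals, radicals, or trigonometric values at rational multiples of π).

deg(nttk) = 2; N(nttk) = {qbru, gbmz}.
Vertex ptnv has 2 neighbors: jfat, pjax.
deg(tanj) = 2; N(tanj) = {ivjl, tifb}.
deg(fuwg) = 2; N(fuwg) = {wssy, ouli}.
2-regular, N=93; connected 2-regular on 93 ⇒ C_{93}.
spec(A) ≈ [2.0, 1.995, 1.982, 1.959, 1.927, 1.887, 1.838, 1.78, 1.715, 1.642, 1.561, 1.473, 1.378, 1.277, 1.17, 1.058, 0.941, 0.82, 0.695, 0.566, 0.436, 0.303, 0.169, 0.034, -0.101, -0.236, -0.369, -0.501, -0.631, -0.758, -0.881, -1.0, -1.115, -1.224, -1.328, -1.426, -1.518, -1.602, -1.679, -1.749, -1.81, -1.864, -1.908, -1.944, -1.972, -1.99, -1.999] (distinct, 3 d.p.).
ϑ = −N·λ_min/(λ_max−λ_min) = −93·(-2*cos(pi/93))/(2−(-2*cos(pi/93))) = 93*cos(pi/93)/(cos(pi/93) + 1).
≈ 46.48673188 (to 8 d.p.).
46 ≤ 93*cos(pi/93)/(cos(pi/93) + 1) ≤ 47: both strict.

93*cos(pi/93)/(cos(pi/93) + 1)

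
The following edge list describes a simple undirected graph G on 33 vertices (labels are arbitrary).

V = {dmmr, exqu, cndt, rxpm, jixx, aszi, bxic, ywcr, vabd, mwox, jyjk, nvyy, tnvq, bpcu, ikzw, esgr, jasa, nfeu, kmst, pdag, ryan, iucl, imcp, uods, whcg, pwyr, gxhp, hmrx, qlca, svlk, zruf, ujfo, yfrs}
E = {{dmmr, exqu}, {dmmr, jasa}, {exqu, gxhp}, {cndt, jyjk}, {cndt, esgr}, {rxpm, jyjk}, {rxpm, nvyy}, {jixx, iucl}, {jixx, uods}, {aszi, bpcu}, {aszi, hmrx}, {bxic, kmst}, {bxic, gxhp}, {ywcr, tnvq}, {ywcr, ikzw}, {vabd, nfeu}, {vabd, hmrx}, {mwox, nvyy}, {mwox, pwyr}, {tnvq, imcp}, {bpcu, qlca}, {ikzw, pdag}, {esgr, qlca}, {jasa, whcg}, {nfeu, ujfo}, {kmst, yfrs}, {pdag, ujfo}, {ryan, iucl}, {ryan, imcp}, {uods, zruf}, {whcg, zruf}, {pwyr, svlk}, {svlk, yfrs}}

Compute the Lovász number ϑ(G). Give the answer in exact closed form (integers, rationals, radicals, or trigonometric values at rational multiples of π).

N(ikzw) = {ywcr, pdag}, |N(ikzw)| = 2.
Vertex vabd has 2 neighbors: nfeu, hmrx.
N(svlk) = {pwyr, yfrs}, |N(svlk)| = 2.
deg(cndt) = 2; N(cndt) = {jyjk, esgr}.
G on 33 vertices is 2-regular; a single 33-cycle (edge-transitive).
A has 17 distinct eigenvalues ≈ [2.0, 1.96386, 1.85674, 1.68251, 1.44747, 1.16011, 0.83083, 0.47152, 0.09516, -0.28463, -0.65414, -1.0, -1.30972, -1.57211, -1.77767, -1.91899, -1.99094].
−33·(-2*cos(pi/33)) / ((2)−(-2*cos(pi/33))) = 33*cos(pi/33)/(cos(pi/33) + 1) = ϑ(G).
ϑ(G) ≈ 16.462558592.
Sandwich: α(G)=16 ≤ ϑ(G)=33*cos(pi/33)/(cos(pi/33) + 1) ≤ χ(Ḡ)=17 (both strict).

33*cos(pi/33)/(cos(pi/33) + 1)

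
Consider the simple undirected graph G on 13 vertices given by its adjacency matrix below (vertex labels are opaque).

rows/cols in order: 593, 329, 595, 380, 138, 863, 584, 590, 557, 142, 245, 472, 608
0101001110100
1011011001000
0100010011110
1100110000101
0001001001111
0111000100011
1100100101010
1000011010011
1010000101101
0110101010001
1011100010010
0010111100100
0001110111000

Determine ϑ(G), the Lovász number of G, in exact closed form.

N(590) = {593, 863, 584, 557, 472, 608}, |N(590)| = 6.
deg(138) = 6; N(138) = {380, 584, 142, 245, 472, 608}.
Vertex 595 has 6 neighbors: 329, 863, 557, 142, 245, 472.
deg(245) = 6; N(245) = {593, 595, 380, 138, 557, 472}.
Every vertex has degree 6 (N=13); SR(13,6,2,3) — a Paley graph.
A has 3 distinct eigenvalues ≈ [6.0, 1.302776, -2.302776].
λ_max=6, λ_min=-sqrt(13)/2 - 1/2; ϑ = −13·λ_min/(λ_max−λ_min) = sqrt(13).
≈ 3.6056 (to 4 d.p.).

sqrt(13)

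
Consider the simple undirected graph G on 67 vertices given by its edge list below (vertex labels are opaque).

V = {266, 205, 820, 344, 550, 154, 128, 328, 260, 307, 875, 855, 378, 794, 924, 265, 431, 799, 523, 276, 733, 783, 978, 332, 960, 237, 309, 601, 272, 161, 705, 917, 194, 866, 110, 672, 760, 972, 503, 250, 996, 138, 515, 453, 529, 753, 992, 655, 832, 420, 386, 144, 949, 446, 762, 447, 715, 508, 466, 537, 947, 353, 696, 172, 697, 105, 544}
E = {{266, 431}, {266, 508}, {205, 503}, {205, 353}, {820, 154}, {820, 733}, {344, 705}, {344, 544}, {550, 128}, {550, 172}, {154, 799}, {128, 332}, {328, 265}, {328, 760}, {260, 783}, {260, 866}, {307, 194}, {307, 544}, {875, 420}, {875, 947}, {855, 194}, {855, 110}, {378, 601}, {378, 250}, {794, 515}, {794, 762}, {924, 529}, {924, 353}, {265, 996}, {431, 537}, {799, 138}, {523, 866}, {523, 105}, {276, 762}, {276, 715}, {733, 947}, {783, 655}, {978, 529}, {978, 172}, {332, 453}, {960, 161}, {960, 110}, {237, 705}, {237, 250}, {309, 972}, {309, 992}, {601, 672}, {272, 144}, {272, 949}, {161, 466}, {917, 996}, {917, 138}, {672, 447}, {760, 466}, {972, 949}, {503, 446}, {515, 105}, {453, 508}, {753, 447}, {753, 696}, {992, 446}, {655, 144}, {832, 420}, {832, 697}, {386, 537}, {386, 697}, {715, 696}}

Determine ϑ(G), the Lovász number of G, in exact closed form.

N(866) = {260, 523}, |N(866)| = 2.
Vertex 924 has 2 neighbors: 529, 353.
N(947) = {875, 733}, |N(947)| = 2.
deg(515) = 2; N(515) = {794, 105}.
67-vertex 2-regular graph: a single 67-cycle (edge-transitive).
The 34 distinct eigenvalues: [2.0, 1.99121, 1.96493, 1.92137, 1.86093, 1.78414, 1.69166, 1.58432, 1.46306, 1.32894, 1.18314, 1.02695, 0.86173, 0.68893, 0.51009, 0.32675, 0.14055, -0.04689, -0.23391, -0.41888, -0.60017, -0.77618, -0.94538, -1.10626, -1.25743, -1.39754, -1.52537, -1.6398, -1.73981, -1.82454, -1.89323, -1.94529, -1.98025, -1.9978].
Lovász (edge-transitive): ϑ = −67·(-2*cos(pi/67))/((2)−(-2*cos(pi/67))) = 67*cos(pi/67)/(cos(pi/67) + 1).
Numerically 33.481580.
Sandwich: α(G)=33 ≤ ϑ(G)=67*cos(pi/67)/(cos(pi/67) + 1) ≤ χ(Ḡ)=34 (both strict).

67*cos(pi/67)/(cos(pi/67) + 1)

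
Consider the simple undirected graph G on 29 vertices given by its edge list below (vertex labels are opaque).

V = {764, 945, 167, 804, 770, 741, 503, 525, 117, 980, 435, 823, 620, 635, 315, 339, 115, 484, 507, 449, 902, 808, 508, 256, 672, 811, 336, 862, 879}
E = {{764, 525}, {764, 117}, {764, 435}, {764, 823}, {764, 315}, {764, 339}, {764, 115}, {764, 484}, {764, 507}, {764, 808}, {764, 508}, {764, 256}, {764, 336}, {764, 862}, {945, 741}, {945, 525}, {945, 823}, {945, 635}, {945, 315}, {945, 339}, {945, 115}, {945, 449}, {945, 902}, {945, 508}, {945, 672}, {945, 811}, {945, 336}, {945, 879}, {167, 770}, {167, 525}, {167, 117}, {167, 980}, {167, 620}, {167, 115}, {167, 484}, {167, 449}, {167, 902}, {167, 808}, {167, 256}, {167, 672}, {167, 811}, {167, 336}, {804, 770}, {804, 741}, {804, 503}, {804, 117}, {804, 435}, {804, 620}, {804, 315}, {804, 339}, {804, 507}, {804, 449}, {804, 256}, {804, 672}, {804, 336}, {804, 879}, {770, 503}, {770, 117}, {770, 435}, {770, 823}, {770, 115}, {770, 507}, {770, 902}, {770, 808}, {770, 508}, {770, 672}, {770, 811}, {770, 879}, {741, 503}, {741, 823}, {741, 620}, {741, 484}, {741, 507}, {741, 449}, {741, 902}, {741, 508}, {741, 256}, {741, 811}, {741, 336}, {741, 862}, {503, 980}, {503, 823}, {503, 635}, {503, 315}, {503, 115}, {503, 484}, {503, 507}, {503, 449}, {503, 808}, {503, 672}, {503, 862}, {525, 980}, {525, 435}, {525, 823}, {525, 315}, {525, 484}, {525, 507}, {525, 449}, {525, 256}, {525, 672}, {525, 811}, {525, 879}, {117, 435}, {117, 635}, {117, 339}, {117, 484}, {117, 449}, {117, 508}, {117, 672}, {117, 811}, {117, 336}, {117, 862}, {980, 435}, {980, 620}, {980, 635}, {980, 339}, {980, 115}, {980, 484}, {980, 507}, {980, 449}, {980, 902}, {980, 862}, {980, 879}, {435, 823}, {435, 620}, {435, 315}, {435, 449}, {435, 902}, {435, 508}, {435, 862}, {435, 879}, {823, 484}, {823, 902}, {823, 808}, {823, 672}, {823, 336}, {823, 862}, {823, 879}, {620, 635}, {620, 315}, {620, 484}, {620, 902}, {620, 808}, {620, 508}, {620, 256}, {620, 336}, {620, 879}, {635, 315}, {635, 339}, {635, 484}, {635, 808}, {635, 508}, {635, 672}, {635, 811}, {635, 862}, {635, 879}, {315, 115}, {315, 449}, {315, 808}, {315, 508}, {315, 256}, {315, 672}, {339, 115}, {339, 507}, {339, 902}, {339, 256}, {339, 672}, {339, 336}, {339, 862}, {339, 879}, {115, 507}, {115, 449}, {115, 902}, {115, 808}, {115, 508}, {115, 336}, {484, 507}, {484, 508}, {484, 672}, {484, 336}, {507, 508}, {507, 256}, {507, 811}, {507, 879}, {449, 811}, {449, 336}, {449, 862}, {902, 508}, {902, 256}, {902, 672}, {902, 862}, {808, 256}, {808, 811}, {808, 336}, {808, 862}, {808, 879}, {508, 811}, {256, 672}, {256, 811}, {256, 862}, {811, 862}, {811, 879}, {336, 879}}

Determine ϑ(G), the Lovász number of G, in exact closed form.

N(879) = {945, 804, 770, 525, 980, 435, 823, 620, 635, 339, 507, 808, 811, 336}, |N(879)| = 14.
Vertex 449 has 14 neighbors: 945, 167, 804, 741, 503, 525, 117, 980, 435, 315, 115, 811, 336, 862.
deg(672) = 14; N(672) = {945, 167, 804, 770, 503, 525, 117, 823, 635, 315, 339, 484, 902, 256}.
deg(862) = 14; N(862) = {764, 741, 503, 117, 980, 435, 823, 635, 339, 449, 902, 808, 256, 811}.
G on 29 vertices is 14-regular; Paley(29): SR with (k,λ,μ)=(14,6,7).
A has 3 distinct eigenvalues ≈ [14.0, 2.193, -3.193].
−29·(-sqrt(29)/2 - 1/2) / ((14)−(-sqrt(29)/2 - 1/2)) = sqrt(29) = ϑ(G).
ϑ(G) ≈ 5.385164807.

sqrt(29)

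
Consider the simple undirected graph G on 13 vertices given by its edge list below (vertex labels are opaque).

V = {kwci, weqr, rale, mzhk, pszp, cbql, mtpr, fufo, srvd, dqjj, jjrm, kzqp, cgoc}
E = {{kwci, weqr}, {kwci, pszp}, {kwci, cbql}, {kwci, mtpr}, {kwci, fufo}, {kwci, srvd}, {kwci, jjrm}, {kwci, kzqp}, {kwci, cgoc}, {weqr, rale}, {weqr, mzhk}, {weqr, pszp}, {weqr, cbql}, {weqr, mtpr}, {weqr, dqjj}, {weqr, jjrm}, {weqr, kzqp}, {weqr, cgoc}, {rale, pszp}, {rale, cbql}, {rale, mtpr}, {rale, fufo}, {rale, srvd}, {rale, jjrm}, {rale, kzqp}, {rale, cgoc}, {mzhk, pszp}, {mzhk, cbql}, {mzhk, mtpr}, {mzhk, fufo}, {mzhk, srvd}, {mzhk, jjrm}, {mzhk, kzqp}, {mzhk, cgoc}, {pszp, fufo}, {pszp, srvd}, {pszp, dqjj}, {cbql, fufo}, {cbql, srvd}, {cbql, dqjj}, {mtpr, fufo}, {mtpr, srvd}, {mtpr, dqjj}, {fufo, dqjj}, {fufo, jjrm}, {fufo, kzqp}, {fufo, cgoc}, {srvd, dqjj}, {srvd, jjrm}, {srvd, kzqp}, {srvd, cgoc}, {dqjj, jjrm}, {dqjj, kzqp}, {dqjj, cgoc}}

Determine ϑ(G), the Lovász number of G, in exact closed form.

6

Vertex fufo has 10 neighbors: kwci, rale, mzhk, pszp, cbql, mtpr, dqjj, jjrm, kzqp, cgoc.
N(srvd) = {kwci, rale, mzhk, pszp, cbql, mtpr, dqjj, jjrm, kzqp, cgoc}, |N(srvd)| = 10.
deg(dqjj) = 9; N(dqjj) = {weqr, pszp, cbql, mtpr, fufo, srvd, jjrm, kzqp, cgoc}.
N(weqr) = {kwci, rale, mzhk, pszp, cbql, mtpr, dqjj, jjrm, kzqp, cgoc}, |N(weqr)| = 10.
3 parts of sizes [6, 4, 3]; α(G) = 6 = ϑ (perfect).
≈ 6.00000 (to 5 d.p.).
Lovász sandwich 6 ≤ 6 ≤ 6: collapsed.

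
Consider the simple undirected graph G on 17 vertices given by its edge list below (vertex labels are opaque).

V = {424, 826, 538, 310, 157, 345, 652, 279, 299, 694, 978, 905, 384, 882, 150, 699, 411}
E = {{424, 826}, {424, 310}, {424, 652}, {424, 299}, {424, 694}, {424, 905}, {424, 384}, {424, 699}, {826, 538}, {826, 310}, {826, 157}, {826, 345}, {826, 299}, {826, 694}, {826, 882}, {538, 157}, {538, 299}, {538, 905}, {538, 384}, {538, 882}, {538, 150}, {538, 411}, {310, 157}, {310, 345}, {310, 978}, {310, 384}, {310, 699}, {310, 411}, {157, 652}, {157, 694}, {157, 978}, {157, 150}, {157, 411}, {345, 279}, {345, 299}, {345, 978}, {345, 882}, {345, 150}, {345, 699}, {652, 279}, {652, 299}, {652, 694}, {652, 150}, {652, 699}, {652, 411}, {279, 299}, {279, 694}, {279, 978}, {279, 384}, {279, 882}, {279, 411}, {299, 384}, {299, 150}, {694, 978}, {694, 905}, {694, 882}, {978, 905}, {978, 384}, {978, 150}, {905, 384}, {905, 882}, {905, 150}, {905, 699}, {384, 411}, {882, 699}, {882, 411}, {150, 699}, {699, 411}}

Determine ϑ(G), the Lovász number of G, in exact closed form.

sqrt(17)

deg(538) = 8; N(538) = {826, 157, 299, 905, 384, 882, 150, 411}.
deg(826) = 8; N(826) = {424, 538, 310, 157, 345, 299, 694, 882}.
N(345) = {826, 310, 279, 299, 978, 882, 150, 699}, |N(345)| = 8.
deg(279) = 8; N(279) = {345, 652, 299, 694, 978, 384, 882, 411}.
8-regular, N=17; strongly regular (17,8,3,4).
The 3 distinct eigenvalues: [8.0, 1.5616, -2.5616].
Lovász: ϑ = −17(-sqrt(17)/2 - 1/2)/(8+-(-sqrt(17)/2 - 1/2)) = sqrt(17).
= 4.12311… (decimal).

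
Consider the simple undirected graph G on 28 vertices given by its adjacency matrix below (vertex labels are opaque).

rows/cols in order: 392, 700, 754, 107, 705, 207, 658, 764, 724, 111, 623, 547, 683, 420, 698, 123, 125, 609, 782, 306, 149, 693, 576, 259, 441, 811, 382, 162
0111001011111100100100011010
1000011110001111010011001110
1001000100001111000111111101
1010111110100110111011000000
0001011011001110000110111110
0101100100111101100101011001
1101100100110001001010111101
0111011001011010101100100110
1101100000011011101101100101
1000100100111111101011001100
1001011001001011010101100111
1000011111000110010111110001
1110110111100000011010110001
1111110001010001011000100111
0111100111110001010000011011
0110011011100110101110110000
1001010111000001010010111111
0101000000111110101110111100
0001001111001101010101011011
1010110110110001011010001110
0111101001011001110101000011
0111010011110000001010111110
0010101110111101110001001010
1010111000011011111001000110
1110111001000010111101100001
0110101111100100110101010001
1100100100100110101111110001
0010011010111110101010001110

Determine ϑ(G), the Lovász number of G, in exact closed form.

deg(705) = 15; N(705) = {107, 207, 658, 724, 111, 683, 420, 698, 306, 149, 576, 259, 441, 811, 382}.
N(700) = {392, 207, 658, 764, 724, 683, 420, 698, 123, 609, 149, 693, 441, 811, 382}, |N(700)| = 15.
deg(754) = 15; N(754) = {392, 107, 764, 683, 420, 698, 123, 306, 149, 693, 576, 259, 441, 811, 162}.
deg(125) = 15; N(125) = {392, 107, 207, 764, 724, 111, 123, 609, 149, 576, 259, 441, 811, 382, 162}.
28-vertex 15-regular graph: this is K(8,2), the Kneser graph.
The 3 distinct eigenvalues: [15.0, 1.0, -5.0].
λ_max=15, λ_min=-5; ϑ = −28·λ_min/(λ_max−λ_min) = 7.
≈ 7.0000 (to 4 d.p.).

7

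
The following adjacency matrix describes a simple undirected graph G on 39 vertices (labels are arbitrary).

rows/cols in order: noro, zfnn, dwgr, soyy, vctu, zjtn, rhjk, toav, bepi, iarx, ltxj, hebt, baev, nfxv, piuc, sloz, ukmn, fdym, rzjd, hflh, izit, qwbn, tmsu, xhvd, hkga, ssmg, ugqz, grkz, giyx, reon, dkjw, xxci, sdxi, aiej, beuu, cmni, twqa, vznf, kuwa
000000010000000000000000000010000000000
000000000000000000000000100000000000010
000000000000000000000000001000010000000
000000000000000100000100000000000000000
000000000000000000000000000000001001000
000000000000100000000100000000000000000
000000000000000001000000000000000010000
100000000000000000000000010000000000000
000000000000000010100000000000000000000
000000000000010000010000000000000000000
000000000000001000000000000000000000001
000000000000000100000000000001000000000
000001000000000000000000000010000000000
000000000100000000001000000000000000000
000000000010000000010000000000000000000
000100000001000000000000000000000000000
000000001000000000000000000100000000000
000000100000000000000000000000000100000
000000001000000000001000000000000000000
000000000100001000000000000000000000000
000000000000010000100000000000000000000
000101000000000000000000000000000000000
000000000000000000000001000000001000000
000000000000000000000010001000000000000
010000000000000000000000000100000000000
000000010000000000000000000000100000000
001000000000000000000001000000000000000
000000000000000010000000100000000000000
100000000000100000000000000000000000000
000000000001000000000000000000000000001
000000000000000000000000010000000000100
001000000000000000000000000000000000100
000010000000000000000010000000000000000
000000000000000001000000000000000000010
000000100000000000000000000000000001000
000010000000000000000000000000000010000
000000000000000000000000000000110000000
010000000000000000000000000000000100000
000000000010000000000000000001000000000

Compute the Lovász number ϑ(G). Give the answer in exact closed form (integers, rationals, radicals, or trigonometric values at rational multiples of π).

Vertex iarx has 2 neighbors: nfxv, hflh.
Vertex giyx has 2 neighbors: noro, baev.
Vertex tmsu has 2 neighbors: xhvd, sdxi.
N(ugqz) = {dwgr, xhvd}, |N(ugqz)| = 2.
39-vertex 2-regular graph: the odd cycle C_{39}.
spec(A) ≈ [2.0, 1.9741, 1.8971, 1.7709, 1.5989, 1.3854, 1.1361, 0.8574, 0.5564, 0.2411, -0.0805, -0.4001, -0.7092, -1.0, -1.2649, -1.497, -1.6904, -1.84, -1.9419, -1.9935] (distinct, 4 d.p.).
−39·(-2*cos(pi/39)) / ((2)−(-2*cos(pi/39))) = 39*cos(pi/39)/(cos(pi/39) + 1) = ϑ(G).
Numerically 19.468332.
19 ≤ 39*cos(pi/39)/(cos(pi/39) + 1) ≤ 20: both strict.

39*cos(pi/39)/(cos(pi/39) + 1)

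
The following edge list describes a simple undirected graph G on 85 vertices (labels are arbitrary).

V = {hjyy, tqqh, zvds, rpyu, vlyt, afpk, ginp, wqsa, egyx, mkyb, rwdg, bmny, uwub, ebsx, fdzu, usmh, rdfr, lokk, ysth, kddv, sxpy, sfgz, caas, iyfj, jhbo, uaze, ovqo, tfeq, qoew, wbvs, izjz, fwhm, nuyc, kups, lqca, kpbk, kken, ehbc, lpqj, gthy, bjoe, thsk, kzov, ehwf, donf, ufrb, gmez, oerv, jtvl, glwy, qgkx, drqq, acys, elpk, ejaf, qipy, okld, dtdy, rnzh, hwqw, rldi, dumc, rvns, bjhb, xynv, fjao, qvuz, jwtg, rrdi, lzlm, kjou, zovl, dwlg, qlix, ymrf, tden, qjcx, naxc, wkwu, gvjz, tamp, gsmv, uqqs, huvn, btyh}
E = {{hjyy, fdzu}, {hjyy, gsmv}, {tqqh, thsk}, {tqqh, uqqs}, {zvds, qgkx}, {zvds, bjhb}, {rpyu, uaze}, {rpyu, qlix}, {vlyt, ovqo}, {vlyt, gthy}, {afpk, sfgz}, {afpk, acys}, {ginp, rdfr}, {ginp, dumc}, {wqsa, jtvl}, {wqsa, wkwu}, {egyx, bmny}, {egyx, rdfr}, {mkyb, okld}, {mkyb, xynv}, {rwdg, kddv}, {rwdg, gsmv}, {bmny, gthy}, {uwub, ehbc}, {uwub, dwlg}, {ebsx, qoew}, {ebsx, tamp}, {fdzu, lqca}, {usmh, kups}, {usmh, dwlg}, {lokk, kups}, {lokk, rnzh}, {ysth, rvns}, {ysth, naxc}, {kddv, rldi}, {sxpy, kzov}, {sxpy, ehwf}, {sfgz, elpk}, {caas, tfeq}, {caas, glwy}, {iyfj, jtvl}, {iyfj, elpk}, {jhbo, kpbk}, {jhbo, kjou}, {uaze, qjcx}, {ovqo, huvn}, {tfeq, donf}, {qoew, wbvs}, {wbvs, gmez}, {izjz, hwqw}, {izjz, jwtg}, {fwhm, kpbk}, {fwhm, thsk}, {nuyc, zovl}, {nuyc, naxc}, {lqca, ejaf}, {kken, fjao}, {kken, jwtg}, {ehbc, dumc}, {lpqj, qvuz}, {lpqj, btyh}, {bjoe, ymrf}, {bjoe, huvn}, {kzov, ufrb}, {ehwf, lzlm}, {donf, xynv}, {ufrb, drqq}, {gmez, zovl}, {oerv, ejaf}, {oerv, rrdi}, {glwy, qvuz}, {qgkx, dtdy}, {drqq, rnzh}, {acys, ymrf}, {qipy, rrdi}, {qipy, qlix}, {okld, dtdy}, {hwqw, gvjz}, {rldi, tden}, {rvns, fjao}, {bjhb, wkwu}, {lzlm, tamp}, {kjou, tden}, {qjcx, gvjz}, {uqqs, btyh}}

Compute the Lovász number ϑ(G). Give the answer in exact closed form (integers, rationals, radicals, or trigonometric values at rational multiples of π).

85*cos(pi/85)/(cos(pi/85) + 1)

N(naxc) = {ysth, nuyc}, |N(naxc)| = 2.
Vertex ymrf has 2 neighbors: bjoe, acys.
N(qlix) = {rpyu, qipy}, |N(qlix)| = 2.
deg(rvns) = 2; N(rvns) = {ysth, fjao}.
2-regular, N=85; the odd cycle C_{85}.
Distinct eigenvalues (to 6 d.p.): [2.0, 1.994538, 1.978183, 1.951024, 1.913209, 1.864944, 1.806494, 1.738178, 1.660368, 1.57349, 1.478018, 1.374473, 1.263422, 1.14547, 1.021262, 0.891477, 0.756822, 0.618034, 0.47587, 0.331108, 0.184537, 0.036958, -0.110823, -0.257998, -0.403765, -0.547326, -0.687898, -0.824713, -0.957023, -1.084107, -1.205269, -1.319849, -1.42722, -1.526797, -1.618034, -1.700434, -1.773547, -1.836974, -1.890368, -1.933437, -1.965946, -1.987718, -1.998634].
ϑ = −N·λ_min/(λ_max−λ_min) = −85·(-2*cos(pi/85))/(2−(-2*cos(pi/85))) = 85*cos(pi/85)/(cos(pi/85) + 1).
ϑ(G) ≈ 42.48548.
Lovász sandwich 42 ≤ 85*cos(pi/85)/(cos(pi/85) + 1) ≤ 43: both strict.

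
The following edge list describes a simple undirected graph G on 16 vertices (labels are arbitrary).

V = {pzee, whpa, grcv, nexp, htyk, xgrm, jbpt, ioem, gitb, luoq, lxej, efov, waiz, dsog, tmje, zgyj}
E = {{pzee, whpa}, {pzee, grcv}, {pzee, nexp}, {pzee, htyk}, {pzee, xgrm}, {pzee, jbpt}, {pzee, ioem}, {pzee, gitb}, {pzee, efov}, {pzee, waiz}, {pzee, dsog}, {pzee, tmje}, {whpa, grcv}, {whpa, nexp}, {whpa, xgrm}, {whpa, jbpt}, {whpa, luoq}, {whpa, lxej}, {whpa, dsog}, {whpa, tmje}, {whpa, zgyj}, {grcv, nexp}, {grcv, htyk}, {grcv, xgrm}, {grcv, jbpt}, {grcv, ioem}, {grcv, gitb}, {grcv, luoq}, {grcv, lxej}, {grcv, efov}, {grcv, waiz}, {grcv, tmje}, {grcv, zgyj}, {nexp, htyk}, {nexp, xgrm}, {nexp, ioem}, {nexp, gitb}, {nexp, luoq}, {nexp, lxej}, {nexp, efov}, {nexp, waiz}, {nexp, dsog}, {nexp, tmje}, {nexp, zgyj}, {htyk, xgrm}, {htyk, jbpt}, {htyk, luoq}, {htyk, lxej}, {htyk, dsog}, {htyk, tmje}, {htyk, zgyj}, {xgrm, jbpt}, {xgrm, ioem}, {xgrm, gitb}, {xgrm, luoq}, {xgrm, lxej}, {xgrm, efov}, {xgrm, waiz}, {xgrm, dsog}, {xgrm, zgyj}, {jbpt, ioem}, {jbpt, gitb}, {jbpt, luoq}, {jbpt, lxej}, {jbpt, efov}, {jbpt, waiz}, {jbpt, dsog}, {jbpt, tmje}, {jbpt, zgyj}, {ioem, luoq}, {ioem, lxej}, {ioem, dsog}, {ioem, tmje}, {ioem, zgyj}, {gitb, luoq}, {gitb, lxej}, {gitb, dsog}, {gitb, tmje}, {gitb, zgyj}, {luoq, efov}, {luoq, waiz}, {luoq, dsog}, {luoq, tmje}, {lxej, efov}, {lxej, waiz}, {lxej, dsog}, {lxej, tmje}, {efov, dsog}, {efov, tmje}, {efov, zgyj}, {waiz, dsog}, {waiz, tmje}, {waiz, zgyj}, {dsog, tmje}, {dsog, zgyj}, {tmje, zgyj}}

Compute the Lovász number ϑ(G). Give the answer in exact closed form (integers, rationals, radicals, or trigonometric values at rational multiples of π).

Vertex grcv has 14 neighbors: pzee, whpa, nexp, htyk, xgrm, jbpt, ioem, gitb, luoq, lxej, efov, waiz, tmje, zgyj.
deg(zgyj) = 12; N(zgyj) = {whpa, grcv, nexp, htyk, xgrm, jbpt, ioem, gitb, efov, waiz, dsog, tmje}.
deg(tmje) = 14; N(tmje) = {pzee, whpa, grcv, nexp, htyk, jbpt, ioem, gitb, luoq, lxej, efov, waiz, dsog, zgyj}.
deg(dsog) = 14; N(dsog) = {pzee, whpa, nexp, htyk, xgrm, jbpt, ioem, gitb, luoq, lxej, efov, waiz, tmje, zgyj}.
G = K_{6,4,2,2,2}: α = 6 = χ(Ḡ), so ϑ = 6.
Numerically 6.0000000.
6 ≤ 6 ≤ 6: collapsed.

6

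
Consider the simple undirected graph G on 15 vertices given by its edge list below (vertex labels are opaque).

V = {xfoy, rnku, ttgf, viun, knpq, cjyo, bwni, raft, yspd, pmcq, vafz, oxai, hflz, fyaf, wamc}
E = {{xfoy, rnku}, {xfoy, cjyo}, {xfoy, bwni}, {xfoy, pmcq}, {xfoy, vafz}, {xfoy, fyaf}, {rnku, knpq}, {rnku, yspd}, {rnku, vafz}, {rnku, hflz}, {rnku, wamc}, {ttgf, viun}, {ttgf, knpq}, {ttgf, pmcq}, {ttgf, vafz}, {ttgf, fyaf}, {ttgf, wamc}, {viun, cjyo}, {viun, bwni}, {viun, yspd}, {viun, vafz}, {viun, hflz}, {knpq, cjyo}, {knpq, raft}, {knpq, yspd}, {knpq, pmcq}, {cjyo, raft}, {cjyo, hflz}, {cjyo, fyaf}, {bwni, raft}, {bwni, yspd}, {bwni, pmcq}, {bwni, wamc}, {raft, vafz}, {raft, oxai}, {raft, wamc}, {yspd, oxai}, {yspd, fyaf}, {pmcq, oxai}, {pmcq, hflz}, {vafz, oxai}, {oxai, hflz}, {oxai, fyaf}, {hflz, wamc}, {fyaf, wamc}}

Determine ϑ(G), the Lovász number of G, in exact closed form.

5

N(wamc) = {rnku, ttgf, bwni, raft, hflz, fyaf}, |N(wamc)| = 6.
deg(pmcq) = 6; N(pmcq) = {xfoy, ttgf, knpq, bwni, oxai, hflz}.
Vertex xfoy has 6 neighbors: rnku, cjyo, bwni, pmcq, vafz, fyaf.
Vertex vafz has 6 neighbors: xfoy, rnku, ttgf, viun, raft, oxai.
deg(v) = 6 for all v (|V|=15); Kneser-type, 2-subsets of [6].
A has 3 distinct eigenvalues ≈ [6.0, 1.0, -3.0].
With N=15: ϑ(G) = 15·(-1*(-3))/(6−(-3)) = 5.
ϑ(G) ≈ 5.000000000.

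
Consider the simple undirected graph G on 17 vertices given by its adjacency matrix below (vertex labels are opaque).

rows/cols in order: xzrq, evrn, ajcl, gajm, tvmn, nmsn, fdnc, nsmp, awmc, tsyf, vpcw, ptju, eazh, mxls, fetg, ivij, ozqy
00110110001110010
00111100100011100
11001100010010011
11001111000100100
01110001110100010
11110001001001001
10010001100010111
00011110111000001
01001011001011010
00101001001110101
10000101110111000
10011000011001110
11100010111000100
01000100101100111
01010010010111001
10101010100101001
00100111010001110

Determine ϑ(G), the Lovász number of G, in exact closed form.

Vertex ozqy has 8 neighbors: ajcl, nmsn, fdnc, nsmp, tsyf, mxls, fetg, ivij.
Vertex fdnc has 8 neighbors: xzrq, gajm, nsmp, awmc, eazh, fetg, ivij, ozqy.
deg(ptju) = 8; N(ptju) = {xzrq, gajm, tvmn, tsyf, vpcw, mxls, fetg, ivij}.
deg(vpcw) = 8; N(vpcw) = {xzrq, nmsn, nsmp, awmc, tsyf, ptju, eazh, mxls}.
deg(v) = 8 for all v (|V|=17); SR(17,8,3,4) — a Paley graph.
The 3 distinct eigenvalues: [8.0, 1.561553, -2.561553].
Lovász: ϑ = −17(-sqrt(17)/2 - 1/2)/(8+-(-sqrt(17)/2 - 1/2)) = sqrt(17).
ϑ(G) ≈ 4.123106.

sqrt(17)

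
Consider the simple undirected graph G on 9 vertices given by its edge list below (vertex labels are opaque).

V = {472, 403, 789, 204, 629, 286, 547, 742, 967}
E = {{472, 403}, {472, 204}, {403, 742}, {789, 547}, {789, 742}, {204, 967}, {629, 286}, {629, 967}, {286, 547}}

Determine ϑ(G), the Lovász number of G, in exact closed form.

Vertex 286 has 2 neighbors: 629, 547.
N(472) = {403, 204}, |N(472)| = 2.
N(403) = {472, 742}, |N(403)| = 2.
Vertex 204 has 2 neighbors: 472, 967.
Every vertex has degree 2 (N=9); connected 2-regular on 9 ⇒ C_{9}.
The 5 distinct eigenvalues: [2.0, 1.532089, 0.347296, -1.0, -1.879385].
λ_max=2, λ_min=-2*cos(pi/9); ϑ = −9·λ_min/(λ_max−λ_min) = 9*cos(pi/9)/(cos(pi/9) + 1).
= 4.3601… (decimal).
α=4, χ(Ḡ)=5; ϑ=9*cos(pi/9)/(cos(pi/9) + 1) lies between (both strict).

9*cos(pi/9)/(cos(pi/9) + 1)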